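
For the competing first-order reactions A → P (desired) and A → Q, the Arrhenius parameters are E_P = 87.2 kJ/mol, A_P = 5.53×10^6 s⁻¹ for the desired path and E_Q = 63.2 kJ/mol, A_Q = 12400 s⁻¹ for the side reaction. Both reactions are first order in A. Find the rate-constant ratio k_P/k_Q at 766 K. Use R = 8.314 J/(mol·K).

10.3

Since both paths have the same order in A, the concentration cancels and S_{P/Q} = k_P/k_Q = (A_P/A_Q)·exp[(E_Q−E_P)/(RT)].
(E_Q−E_P)/(RT) = (63.2−87.2)×10³/(8.314×766) = -24000/6369 = -3.769.
k_P/k_Q = (5.53×10^6/12400)·exp(-3.769) = 446.0 × 0.02309 = 10.3.
Since E_P > E_Q, raising the temperature improves selectivity toward P.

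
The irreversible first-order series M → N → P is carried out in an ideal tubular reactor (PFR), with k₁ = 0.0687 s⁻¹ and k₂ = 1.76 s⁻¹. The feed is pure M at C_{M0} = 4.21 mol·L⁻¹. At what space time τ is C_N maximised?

1.92 s

The intermediate peaks when r₁ = r₂, i.e. k₁e^(−k₁τ) = k₂e^(−k₂τ), giving τ_opt = ln(k₂/k₁)/(k₂−k₁).
= ln(1.76/0.0687)/(1.76−0.0687) = ln(25.62)/1.691 = 3.243/1.691 = 1.92 s.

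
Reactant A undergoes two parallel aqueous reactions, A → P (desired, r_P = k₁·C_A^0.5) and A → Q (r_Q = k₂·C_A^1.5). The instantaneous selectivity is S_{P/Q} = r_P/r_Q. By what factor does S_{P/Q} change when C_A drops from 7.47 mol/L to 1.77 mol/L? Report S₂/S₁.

S_{P/Q} = (k₁/k₂)·C_A⁻¹, so S₂/S₁ = (C_{A,2}/C_{A,1})⁻¹.
= 7.47/1.77 = 4.22.
Selectivity toward P rises as C_A falls — low-concentration operation is favoured.

4.22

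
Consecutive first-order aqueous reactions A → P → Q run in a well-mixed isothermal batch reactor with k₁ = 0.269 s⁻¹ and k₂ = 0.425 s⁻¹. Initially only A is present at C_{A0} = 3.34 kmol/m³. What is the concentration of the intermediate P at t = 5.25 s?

For first-order series with pure A initially, C_P(t) = k₁C_{A0}/(k₂−k₁)·(e^(−k₁t) − e^(−k₂t)).
e^(−k₁t) = e^(−0.269×5.25) = e^(−1.412) = 0.2436; e^(−k₂t) = e^(−2.231) = 0.1074.
C_P = 0.269×3.34/(0.425−0.269) × (0.2436−0.1074) = 5.759×0.1362 = 0.7844 kmol/m³.

0.784 kmol/m³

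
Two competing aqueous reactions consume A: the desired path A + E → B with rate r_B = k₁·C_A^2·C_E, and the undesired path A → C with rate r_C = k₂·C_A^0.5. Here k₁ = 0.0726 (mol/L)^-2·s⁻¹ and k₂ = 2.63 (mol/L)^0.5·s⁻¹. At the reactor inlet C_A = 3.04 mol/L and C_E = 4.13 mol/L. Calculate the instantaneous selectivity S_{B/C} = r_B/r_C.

S_{B/C} = r_B/r_C = (k₁·C_A^2·C_E)/(k₂·C_A^0.5) = (k₁/k₂)·C_A^1.5·C_E.
= (0.0726×3.040^2×4.130) / (2.63×3.040^0.5) = 2.771/4.586 = 0.604.
Since the desired path is higher order in A, keeping C_A high (PFR or concentrated feed) favours B.

0.604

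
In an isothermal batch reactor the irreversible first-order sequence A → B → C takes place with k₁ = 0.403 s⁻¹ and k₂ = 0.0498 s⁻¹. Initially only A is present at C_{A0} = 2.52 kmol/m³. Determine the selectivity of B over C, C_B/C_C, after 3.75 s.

8.23

Solving the coupled first-order balances gives C_B(t) = [k₁/(k₂−k₁)]·C_{A0}·(e^(−k₁t) − e^(−k₂t)).
e^(−k₁t) = e^(−0.403×3.75) = e^(−1.511) = 0.2206; e^(−k₂t) = e^(−0.1867) = 0.8297.
C_B = 0.403×2.52/(0.0498−0.403) × (0.2206−0.8297) = (-2.875)×(-0.6090) = 1.751 kmol/m³.
C_A = C_{A0}e^(−k₁t) = 0.5560 kmol/m³, so C_C = C_{A0}−C_A−C_B = 0.2129 kmol/m³; C_B/C_C = 8.23.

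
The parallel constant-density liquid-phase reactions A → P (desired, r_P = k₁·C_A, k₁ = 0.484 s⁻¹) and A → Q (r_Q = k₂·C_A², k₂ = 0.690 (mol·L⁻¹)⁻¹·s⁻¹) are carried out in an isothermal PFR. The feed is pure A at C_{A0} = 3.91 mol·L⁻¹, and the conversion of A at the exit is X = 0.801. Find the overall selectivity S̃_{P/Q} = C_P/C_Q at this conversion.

0.342

C_A = C_{A0}(1−X) = 0.7781 mol·L⁻¹.
Along a PFR/batch, dC_P/dC_A = −r_P/(r_P+r_Q) = −k₁/(k₁+k₂·C_A).
Integrating from C_{A0} to C_A: C_P = (0.484/0.690)·ln[(0.484+0.690·3.91)/(0.484+0.690·0.778)] = 0.7014·ln(3.182/1.021) = 0.7974 mol·L⁻¹.
C_Q = (C_{A0}−C_A)−C_P = 2.334 mol·L⁻¹; S̃_{P/Q} = 0.7974/2.334 = 0.342.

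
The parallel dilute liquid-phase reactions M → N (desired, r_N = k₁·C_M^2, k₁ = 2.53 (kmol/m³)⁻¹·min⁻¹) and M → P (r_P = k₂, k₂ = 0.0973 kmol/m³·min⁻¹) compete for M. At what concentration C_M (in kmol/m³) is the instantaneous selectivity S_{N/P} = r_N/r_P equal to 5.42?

0.457 kmol/m³

S_{N/P} = (k₁/k₂)·C_M^2 ⇒ C_M = (S·k₂/k₁)^(0.5).
= (5.42×0.0973/2.53)^(0.5) = (0.2084)^(0.5) = 0.457 kmol/m³.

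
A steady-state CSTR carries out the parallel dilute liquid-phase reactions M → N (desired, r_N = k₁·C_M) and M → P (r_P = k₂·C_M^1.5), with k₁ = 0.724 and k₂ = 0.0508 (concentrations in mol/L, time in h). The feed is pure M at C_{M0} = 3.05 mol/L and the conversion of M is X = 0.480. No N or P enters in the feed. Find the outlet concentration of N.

1.35 mol/L

Exit C_M = C_{M0}(1−X) = 3.05×0.520 = 1.586 mol/L.
A CSTR operates uniformly at the exit composition, giving r_N = 1.148 and r_P = 0.1015 (each k·C_M^n at C_M = 1.586).
Fraction of consumed M going to N: r_N/(r_N+r_P) = 0.9188.
C_N = 0.9188·C_{M0}·X = 0.9188×3.05×0.480 = 1.35 mol/L.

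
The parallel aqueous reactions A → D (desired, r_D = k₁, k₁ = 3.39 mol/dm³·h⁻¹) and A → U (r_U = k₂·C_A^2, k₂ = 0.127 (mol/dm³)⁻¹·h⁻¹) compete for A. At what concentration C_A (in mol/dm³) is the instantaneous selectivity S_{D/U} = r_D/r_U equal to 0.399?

8.18 mol/dm³

S_{D/U} = (k₁/k₂)·C_A^-2 ⇒ C_A = (S·k₂/k₁)^(-0.5).
= (0.399×0.127/3.39)^(-0.5) = (0.01495)^(-0.5) = 8.18 mol/dm³.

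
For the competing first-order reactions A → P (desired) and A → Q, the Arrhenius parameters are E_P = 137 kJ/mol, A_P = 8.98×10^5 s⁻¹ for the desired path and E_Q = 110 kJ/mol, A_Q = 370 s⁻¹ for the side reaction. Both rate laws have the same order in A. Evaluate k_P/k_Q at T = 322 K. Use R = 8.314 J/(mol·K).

0.101

k_P/k_Q = (A_P/A_Q)·exp[−(E_P−E_Q)/(RT)] = (A_P/A_Q)·exp[(E_Q−E_P)/(RT)].
(E_Q−E_P)/(RT) = (110−137)×10³/(8.314×322) = -27000/2677 = -10.09.
k_P/k_Q = (8.98×10^5/370)·exp(-10.09) = 2427 × 4.168×10^-5 = 0.101.
Since E_P > E_Q, raising the temperature improves selectivity toward P.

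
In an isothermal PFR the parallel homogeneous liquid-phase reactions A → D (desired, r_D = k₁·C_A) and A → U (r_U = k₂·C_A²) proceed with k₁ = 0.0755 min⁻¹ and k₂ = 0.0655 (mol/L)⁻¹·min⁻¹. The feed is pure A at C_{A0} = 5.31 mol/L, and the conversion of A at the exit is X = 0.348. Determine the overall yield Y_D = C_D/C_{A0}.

C_A = C_{A0}(1−X) = 3.462 mol/L.
Along a PFR/batch, dC_D/dC_A = −r_D/(r_D+r_U) = −k₁/(k₁+k₂·C_A).
Integrating from C_{A0} to C_A: C_D = (0.0755/0.0655)·ln[(0.0755+0.0655·5.31)/(0.0755+0.0655·3.46)] = 1.153·ln(0.4233/0.3023) = 0.3882 mol/L.
Y_D = C_D/C_{A0} = 0.3882/5.31 = 0.0731.

0.0731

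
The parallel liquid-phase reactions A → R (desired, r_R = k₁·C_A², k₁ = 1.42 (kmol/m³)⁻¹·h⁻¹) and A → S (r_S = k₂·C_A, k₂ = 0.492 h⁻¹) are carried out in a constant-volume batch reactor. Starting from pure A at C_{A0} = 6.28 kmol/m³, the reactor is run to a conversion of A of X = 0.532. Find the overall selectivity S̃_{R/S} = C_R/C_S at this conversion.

12.7

C_A = C_{A0}(1−X) = 2.939 kmol/m³.
Along a PFR/batch, dC_S/dC_A = −r_S/(r_R+r_S) = −k₂/(k₂+k₁·C_A).
Integrating from C_{A0} to C_A: C_S = (0.492/1.42)·ln[(0.492+1.42·6.28)/(0.492+1.42·2.94)] = 0.3465·ln(9.410/4.665) = 0.2431 kmol/m³.
Then C_R = (C_{A0}−C_A) − C_S = 3.341 − 0.2431 = 3.098 kmol/m³.
S̃_{R/S} = C_R/C_S = 3.098/0.2431 = 12.7.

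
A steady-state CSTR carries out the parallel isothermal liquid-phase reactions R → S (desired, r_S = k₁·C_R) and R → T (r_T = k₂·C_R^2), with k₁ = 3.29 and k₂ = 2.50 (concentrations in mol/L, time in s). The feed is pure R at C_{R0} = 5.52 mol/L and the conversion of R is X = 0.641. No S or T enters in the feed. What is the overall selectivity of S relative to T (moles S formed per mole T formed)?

0.664

Exit C_R = C_{R0}(1−X) = 5.52×0.359 = 1.982 mol/L.
In a CSTR the entire volume is at exit conditions, so r_S = 3.29×1.982 = 6.520 and r_T = 2.50×1.982^2 = 9.818.
Overall selectivity = C_S/C_T = r_Sτ/(r_Tτ) = r_S/r_T = 0.664.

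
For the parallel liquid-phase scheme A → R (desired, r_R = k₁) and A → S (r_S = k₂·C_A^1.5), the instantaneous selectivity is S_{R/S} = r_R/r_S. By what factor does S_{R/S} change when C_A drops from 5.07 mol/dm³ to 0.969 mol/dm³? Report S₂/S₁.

S_{R/S} = (k₁/k₂)·C_A^-1.5, so S₂/S₁ = (C_{A,2}/C_{A,1})^-1.5.
= (0.969/5.07)^(-1.5) = (0.1911)^(-1.5) = 12.0.

12.0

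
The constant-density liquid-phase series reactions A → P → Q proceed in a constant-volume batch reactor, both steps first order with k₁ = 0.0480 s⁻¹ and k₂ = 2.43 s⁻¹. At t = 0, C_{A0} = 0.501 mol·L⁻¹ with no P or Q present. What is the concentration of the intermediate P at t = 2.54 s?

0.00892 mol·L⁻¹

For first-order series with pure A initially, C_P(t) = k₁C_{A0}/(k₂−k₁)·(e^(−k₁t) − e^(−k₂t)).
e^(−k₁t) = e^(−0.0480×2.54) = e^(−0.1219) = 0.8852; e^(−k₂t) = e^(−6.172) = 0.002087.
C_P = 0.0480×0.501/(2.43−0.0480) × (0.8852−0.002087) = 0.01010×0.8831 = 0.008916 mol·L⁻¹.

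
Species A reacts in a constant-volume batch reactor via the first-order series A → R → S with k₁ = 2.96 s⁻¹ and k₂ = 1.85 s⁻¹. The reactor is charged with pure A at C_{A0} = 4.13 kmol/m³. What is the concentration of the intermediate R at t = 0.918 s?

1.29 kmol/m³

Solving the coupled first-order balances gives C_R(t) = [k₁/(k₂−k₁)]·C_{A0}·(e^(−k₁t) − e^(−k₂t)).
e^(−k₁t) = e^(−2.96×0.918) = e^(−2.717) = 0.06605; e^(−k₂t) = e^(−1.698) = 0.1830.
C_R = 2.96×4.13/(1.85−2.96) × (0.06605−0.1830) = (-11.01)×(-0.1169) = 1.288 kmol/m³.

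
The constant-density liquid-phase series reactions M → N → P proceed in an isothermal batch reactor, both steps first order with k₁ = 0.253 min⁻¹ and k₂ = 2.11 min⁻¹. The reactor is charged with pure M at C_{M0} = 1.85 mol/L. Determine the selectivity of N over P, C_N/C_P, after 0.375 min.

Solving the coupled first-order balances gives C_N(t) = [k₁/(k₂−k₁)]·C_{M0}·(e^(−k₁t) − e^(−k₂t)).
e^(−k₁t) = e^(−0.253×0.375) = e^(−0.09488) = 0.9095; e^(−k₂t) = e^(−0.7913) = 0.4533.
C_N = 0.253×1.85/(2.11−0.253) × (0.9095−0.4533) = 0.2520×0.4562 = 0.1150 mol/L.
C_M = C_{M0}e^(−k₁t) = 1.683 mol/L, so C_P = C_{M0}−C_M−C_N = 0.05246 mol/L; C_N/C_P = 2.19.

2.19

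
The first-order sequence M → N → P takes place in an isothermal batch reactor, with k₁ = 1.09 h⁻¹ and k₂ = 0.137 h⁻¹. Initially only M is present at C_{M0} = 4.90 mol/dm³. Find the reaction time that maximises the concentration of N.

Setting dC_N/dt = 0 gives t_opt = ln(k₂/k₁)/(k₂−k₁).
= ln(0.137/1.09)/(0.137−1.09) = ln(0.1257)/-0.9530 = -2.074/-0.9530 = 2.18 h.

2.18 h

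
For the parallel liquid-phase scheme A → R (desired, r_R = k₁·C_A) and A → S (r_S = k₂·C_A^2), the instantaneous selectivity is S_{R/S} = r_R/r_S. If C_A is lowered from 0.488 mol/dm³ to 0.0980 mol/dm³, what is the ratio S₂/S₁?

S_{R/S} = (k₁/k₂)·C_A⁻¹, so S₂/S₁ = (C_{A,2}/C_{A,1})⁻¹.
= 0.488/0.0980 = 4.98.
Selectivity toward R rises as C_A falls — low-concentration operation is favoured.

4.98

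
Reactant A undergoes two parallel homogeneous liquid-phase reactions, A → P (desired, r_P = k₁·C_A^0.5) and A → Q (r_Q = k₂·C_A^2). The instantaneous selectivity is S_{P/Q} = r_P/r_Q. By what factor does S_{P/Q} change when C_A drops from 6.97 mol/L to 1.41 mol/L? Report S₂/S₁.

S_{P/Q} = (k₁/k₂)·C_A^-1.5, so S₂/S₁ = (C_{A,2}/C_{A,1})^-1.5.
= (1.41/6.97)^(-1.5) = (0.2023)^(-1.5) = 11.0.

11.0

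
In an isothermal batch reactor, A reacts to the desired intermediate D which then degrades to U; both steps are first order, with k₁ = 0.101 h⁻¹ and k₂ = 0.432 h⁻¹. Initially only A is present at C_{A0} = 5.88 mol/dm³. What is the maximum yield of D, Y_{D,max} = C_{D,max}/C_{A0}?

0.150

Evaluating C_D at t_opt = ln(k₂/k₁)/(k₂−k₁) gives C_{D,max}/C_{A0} = (k₁/k₂)^[k₂/(k₂−k₁)].
= (0.101/0.432)^(0.432/(0.432−0.101)) = (0.2338)^(1.305) = 0.1501.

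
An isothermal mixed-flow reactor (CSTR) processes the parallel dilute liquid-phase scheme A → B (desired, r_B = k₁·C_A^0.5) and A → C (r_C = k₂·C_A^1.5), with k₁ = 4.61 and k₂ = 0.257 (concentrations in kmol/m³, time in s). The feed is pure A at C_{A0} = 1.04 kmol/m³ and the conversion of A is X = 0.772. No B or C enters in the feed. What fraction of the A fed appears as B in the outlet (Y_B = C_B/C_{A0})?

0.762

Exit C_A = C_{A0}(1−X) = 1.04×0.228 = 0.2371 kmol/m³.
In a CSTR the entire volume is at exit conditions, so r_B = 4.61×0.2371^0.5 = 2.245 and r_C = 0.257×0.2371^1.5 = 0.02967.
Fraction of consumed A going to B: r_B/(r_B+r_C) = 0.9870.
C_B = 0.9870·C_{A0}·X = 0.9870×1.04×0.772 = 0.792 kmol/m³; Y_B = C_B/C_{A0} = 0.762.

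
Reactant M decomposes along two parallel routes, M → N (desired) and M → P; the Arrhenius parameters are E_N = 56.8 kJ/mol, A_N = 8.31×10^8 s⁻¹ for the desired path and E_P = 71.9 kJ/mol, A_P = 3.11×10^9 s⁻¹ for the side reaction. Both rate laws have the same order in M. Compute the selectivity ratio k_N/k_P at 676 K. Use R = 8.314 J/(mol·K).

3.92

Since both paths have the same order in M, the concentration cancels and S_{N/P} = k_N/k_P = (A_N/A_P)·exp[(E_P−E_N)/(RT)].
(E_P−E_N)/(RT) = (71.9−56.8)×10³/(8.314×676) = 15100/5620 = 2.687.
k_N/k_P = (8.31×10^8/3.11×10^9)·exp(2.687) = 0.2672 × 14.68 = 3.92.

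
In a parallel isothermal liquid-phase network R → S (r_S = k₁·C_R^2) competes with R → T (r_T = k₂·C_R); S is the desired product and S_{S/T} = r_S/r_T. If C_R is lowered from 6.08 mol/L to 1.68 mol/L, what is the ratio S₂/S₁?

S_{S/T} = (k₁/k₂)·C_R, so S₂/S₁ = (C_{R,2}/C_{R,1}).
= 1.68/6.08 = 0.276.
Selectivity toward S falls as C_R falls — high-concentration operation is favoured.

0.276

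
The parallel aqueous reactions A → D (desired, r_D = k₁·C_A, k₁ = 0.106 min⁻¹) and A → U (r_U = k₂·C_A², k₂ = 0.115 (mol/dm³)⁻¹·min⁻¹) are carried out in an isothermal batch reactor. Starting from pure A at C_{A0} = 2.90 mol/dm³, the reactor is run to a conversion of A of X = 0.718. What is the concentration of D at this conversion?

0.725 mol/dm³

C_A = C_{A0}(1−X) = 0.8178 mol/dm³.
Along a PFR/batch, dC_D/dC_A = −r_D/(r_D+r_U) = −k₁/(k₁+k₂·C_A).
Integrating from C_{A0} to C_A: C_D = (0.106/0.115)·ln[(0.106+0.115·2.90)/(0.106+0.115·0.818)] = 0.9217·ln(0.4395/0.2000) = 0.7255 mol/dm³.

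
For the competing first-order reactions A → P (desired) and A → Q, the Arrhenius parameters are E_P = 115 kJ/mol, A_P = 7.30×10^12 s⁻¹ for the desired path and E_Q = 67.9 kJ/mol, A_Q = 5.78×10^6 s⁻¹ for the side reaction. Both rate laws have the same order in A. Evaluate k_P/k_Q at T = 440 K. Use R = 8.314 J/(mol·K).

3.23

Since both paths have the same order in A, the concentration cancels and S_{P/Q} = k_P/k_Q = (A_P/A_Q)·exp[(E_Q−E_P)/(RT)].
(E_Q−E_P)/(RT) = (67.9−115)×10³/(8.314×440) = -47100/3658 = -12.88.
k_P/k_Q = (7.30×10^12/5.78×10^6)·exp(-12.88) = 1.263×10^6 × 2.560×10^-6 = 3.23.
Since E_P > E_Q, raising the temperature improves selectivity toward P.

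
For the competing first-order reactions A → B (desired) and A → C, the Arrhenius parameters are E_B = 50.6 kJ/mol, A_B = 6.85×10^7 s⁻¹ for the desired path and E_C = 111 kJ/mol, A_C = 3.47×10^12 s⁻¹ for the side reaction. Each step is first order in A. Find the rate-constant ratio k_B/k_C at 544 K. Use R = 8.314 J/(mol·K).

12.4

k_B/k_C = (A_B/A_C)·exp[−(E_B−E_C)/(RT)] = (A_B/A_C)·exp[(E_C−E_B)/(RT)].
(E_C−E_B)/(RT) = (111−50.6)×10³/(8.314×544) = 60400/4523 = 13.35.
k_B/k_C = (6.85×10^7/3.47×10^12)·exp(13.35) = 1.974×10^-5 × 6.307×10^5 = 12.4.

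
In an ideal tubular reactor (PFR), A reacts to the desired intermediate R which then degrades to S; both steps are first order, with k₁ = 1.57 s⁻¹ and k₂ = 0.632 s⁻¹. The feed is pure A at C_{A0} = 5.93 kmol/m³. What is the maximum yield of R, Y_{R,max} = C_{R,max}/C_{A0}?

0.542

At the optimum, C_{R,max}/C_{A0} = (k₁/k₂)^[k₂/(k₂−k₁)].
= (1.57/0.632)^(0.632/(0.632−1.57)) = (2.484)^(-0.6738) = 0.5417.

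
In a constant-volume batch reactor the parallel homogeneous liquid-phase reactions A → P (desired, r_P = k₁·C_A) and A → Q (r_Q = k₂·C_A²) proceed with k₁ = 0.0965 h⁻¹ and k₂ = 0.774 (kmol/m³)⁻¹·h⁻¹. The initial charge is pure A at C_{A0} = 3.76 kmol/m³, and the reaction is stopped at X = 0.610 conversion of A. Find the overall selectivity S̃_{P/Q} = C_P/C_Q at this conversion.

C_A = C_{A0}(1−X) = 1.466 kmol/m³.
Along a PFR/batch, dC_P/dC_A = −r_P/(r_P+r_Q) = −k₁/(k₁+k₂·C_A).
Integrating from C_{A0} to C_A: C_P = (0.0965/0.774)·ln[(0.0965+0.774·3.76)/(0.0965+0.774·1.47)] = 0.1247·ln(3.007/1.231) = 0.1113 kmol/m³.
C_Q = (C_{A0}−C_A)−C_P = 2.182 kmol/m³; S̃_{P/Q} = 0.1113/2.182 = 0.0510.

0.0510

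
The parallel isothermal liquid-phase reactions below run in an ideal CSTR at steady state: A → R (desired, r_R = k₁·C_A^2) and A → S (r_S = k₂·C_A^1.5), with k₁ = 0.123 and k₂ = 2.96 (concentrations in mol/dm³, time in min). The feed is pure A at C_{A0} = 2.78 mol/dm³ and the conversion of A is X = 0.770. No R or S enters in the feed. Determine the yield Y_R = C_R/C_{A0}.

0.0248

Exit C_A = C_{A0}(1−X) = 2.78×0.230 = 0.6394 mol/dm³.
A CSTR operates uniformly at the exit composition, giving r_R = 0.05029 and r_S = 1.513 (each k·C_A^n at C_A = 0.6394).
Fraction of consumed A going to R: r_R/(r_R+r_S) = 0.03216.
C_R = 0.03216·C_{A0}·X = 0.03216×2.78×0.770 = 0.0688 mol/dm³; Y_R = C_R/C_{A0} = 0.0248.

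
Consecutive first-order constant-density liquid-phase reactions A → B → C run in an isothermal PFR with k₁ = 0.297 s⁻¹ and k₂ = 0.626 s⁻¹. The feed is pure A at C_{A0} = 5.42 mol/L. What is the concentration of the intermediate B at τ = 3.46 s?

1.19 mol/L

For first-order series with pure A initially, C_B(τ) = k₁C_{A0}/(k₂−k₁)·(e^(−k₁τ) − e^(−k₂τ)).
e^(−k₁τ) = e^(−0.297×3.46) = e^(−1.028) = 0.3579; e^(−k₂τ) = e^(−2.166) = 0.1146.
C_B = 0.297×5.42/(0.626−0.297) × (0.3579−0.1146) = 4.893×0.2432 = 1.190 mol/L.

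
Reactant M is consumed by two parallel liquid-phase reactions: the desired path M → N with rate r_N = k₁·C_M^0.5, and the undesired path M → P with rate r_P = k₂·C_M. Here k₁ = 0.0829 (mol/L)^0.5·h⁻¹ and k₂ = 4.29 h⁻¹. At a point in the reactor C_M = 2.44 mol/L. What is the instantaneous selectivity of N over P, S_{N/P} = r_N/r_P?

0.0124

S_{N/P} = r_N/r_P = (k₁·C_M^0.5)/(k₂·C_M) = (k₁/k₂)·C_M^-0.5.
= (0.0829×2.440^0.5) / (4.29×2.440) = 0.1295/10.47 = 0.0124.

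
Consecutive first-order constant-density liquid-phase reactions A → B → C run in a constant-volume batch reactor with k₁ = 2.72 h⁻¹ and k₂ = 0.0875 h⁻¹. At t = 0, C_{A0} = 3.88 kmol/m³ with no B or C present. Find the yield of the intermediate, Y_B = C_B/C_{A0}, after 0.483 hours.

Solving the coupled first-order balances gives C_B(t) = [k₁/(k₂−k₁)]·C_{A0}·(e^(−k₁t) − e^(−k₂t)).
e^(−k₁t) = e^(−2.72×0.483) = e^(−1.314) = 0.2688; e^(−k₂t) = e^(−0.04226) = 0.9586.
C_B = 2.72×3.88/(0.0875−2.72) × (0.2688−0.9586) = (-4.009)×(-0.6898) = 2.765 kmol/m³.
Y_B = C_B/C_{A0} = 2.765/3.88 = 0.713.

0.713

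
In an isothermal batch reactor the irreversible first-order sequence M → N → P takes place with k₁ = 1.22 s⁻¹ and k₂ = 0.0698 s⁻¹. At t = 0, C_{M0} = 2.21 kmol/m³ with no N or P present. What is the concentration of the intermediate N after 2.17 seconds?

1.85 kmol/m³

The intermediate concentration in a first-order A→B→C sequence is C_N = k₁C_{M0}(e^(−k₁t) − e^(−k₂t))/(k₂−k₁).
e^(−k₁t) = e^(−1.22×2.17) = e^(−2.647) = 0.07084; e^(−k₂t) = e^(−0.1515) = 0.8594.
C_N = 1.22×2.21/(0.0698−1.22) × (0.07084−0.8594) = (-2.344)×(-0.7886) = 1.849 kmol/m³.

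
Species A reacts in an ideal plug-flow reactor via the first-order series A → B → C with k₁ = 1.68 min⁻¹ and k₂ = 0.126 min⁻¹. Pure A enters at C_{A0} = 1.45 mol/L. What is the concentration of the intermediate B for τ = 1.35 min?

For first-order series with pure A initially, C_B(τ) = k₁C_{A0}/(k₂−k₁)·(e^(−k₁τ) − e^(−k₂τ)).
e^(−k₁τ) = e^(−1.68×1.35) = e^(−2.268) = 0.1035; e^(−k₂τ) = e^(−0.1701) = 0.8436.
C_B = 1.68×1.45/(0.126−1.68) × (0.1035−0.8436) = (-1.568)×(-0.7401) = 1.160 mol/L.

1.16 mol/L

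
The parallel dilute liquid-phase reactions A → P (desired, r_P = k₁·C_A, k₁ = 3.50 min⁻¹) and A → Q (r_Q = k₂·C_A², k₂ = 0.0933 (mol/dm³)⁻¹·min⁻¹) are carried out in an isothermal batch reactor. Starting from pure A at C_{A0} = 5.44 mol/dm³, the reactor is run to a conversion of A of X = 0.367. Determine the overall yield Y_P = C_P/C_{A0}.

C_A = C_{A0}(1−X) = 3.444 mol/dm³.
Along a PFR/batch, dC_P/dC_A = −r_P/(r_P+r_Q) = −k₁/(k₁+k₂·C_A).
Integrating from C_{A0} to C_A: C_P = (3.50/0.0933)·ln[(3.50+0.0933·5.44)/(3.50+0.0933·3.44)] = 37.51·ln(4.008/3.821) = 1.785 mol/dm³.
Y_P = C_P/C_{A0} = 1.785/5.44 = 0.328.

0.328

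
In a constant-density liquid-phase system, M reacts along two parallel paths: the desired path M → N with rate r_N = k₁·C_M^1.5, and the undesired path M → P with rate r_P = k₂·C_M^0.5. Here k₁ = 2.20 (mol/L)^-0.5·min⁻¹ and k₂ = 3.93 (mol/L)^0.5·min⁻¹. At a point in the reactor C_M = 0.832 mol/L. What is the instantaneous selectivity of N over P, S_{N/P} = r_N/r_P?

0.466

S_{N/P} = r_N/r_P = (k₁·C_M^1.5)/(k₂·C_M^0.5) = (k₁/k₂)·C_M.
= (2.20×0.8320^1.5) / (3.93×0.8320^0.5) = 1.670/3.585 = 0.466.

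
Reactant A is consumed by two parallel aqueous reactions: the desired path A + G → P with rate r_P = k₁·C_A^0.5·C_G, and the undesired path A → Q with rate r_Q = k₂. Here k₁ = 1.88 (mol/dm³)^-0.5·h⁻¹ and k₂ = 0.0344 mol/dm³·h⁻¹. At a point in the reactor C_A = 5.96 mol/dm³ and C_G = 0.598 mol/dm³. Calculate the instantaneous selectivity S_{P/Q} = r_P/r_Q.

79.8

S_{P/Q} = r_P/r_Q = (k₁·C_A^0.5·C_G)/(k₂) = (k₁/k₂)·C_A^0.5·C_G.
= (1.88×5.960^0.5×0.5980) / (0.0344) = 2.745/0.03440 = 79.8.
Since the desired path is higher order in A, keeping C_A high (PFR or concentrated feed) favours P.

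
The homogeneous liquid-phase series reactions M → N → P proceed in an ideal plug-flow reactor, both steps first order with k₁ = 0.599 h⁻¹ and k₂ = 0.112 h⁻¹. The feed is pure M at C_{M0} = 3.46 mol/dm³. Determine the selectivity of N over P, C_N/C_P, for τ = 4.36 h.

Solving the coupled first-order balances gives C_N(τ) = [k₁/(k₂−k₁)]·C_{M0}·(e^(−k₁τ) − e^(−k₂τ)).
e^(−k₁τ) = e^(−0.599×4.36) = e^(−2.612) = 0.07341; e^(−k₂τ) = e^(−0.4883) = 0.6137.
C_N = 0.599×3.46/(0.112−0.599) × (0.07341−0.6137) = (-4.256)×(-0.5402) = 2.299 mol/dm³.
C_M = C_{M0}e^(−k₁τ) = 0.2540 mol/dm³, so C_P = C_{M0}−C_M−C_N = 0.9069 mol/dm³; C_N/C_P = 2.54.

2.54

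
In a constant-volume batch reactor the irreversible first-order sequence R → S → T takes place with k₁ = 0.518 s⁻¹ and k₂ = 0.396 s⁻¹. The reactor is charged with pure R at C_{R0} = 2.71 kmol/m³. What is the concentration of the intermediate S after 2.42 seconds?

1.13 kmol/m³

Solving the coupled first-order balances gives C_S(t) = [k₁/(k₂−k₁)]·C_{R0}·(e^(−k₁t) − e^(−k₂t)).
e^(−k₁t) = e^(−0.518×2.42) = e^(−1.254) = 0.2855; e^(−k₂t) = e^(−0.9583) = 0.3835.
C_S = 0.518×2.71/(0.396−0.518) × (0.2855−0.3835) = (-11.51)×(-0.09805) = 1.128 kmol/m³.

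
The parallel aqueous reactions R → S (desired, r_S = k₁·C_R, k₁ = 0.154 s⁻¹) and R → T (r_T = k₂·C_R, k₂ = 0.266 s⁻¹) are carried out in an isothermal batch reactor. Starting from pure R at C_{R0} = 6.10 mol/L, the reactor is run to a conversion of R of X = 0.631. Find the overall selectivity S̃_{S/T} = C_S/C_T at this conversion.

0.579

C_R = C_{R0}(1−X) = 2.251 mol/L.
Both paths are first order in R, so the instantaneous fraction to S is constant: dC_S/d(−C_R) = k₁/(k₁+k₂) = 0.3667.
C_S = 0.3667·(C_{R0}−C_R) = 0.3667×3.849 = 1.41 mol/L.
C_T = (C_{R0}−C_R)−C_S = 2.438 mol/L; S̃_{S/T} = 1.411/2.438 = 0.579.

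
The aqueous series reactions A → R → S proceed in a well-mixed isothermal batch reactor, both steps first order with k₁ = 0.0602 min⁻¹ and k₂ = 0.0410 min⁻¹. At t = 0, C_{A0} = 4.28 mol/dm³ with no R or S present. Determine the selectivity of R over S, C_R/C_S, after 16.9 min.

The intermediate concentration in a first-order A→B→C sequence is C_R = k₁C_{A0}(e^(−k₁t) − e^(−k₂t))/(k₂−k₁).
e^(−k₁t) = e^(−0.0602×16.9) = e^(−1.017) = 0.3615; e^(−k₂t) = e^(−0.6929) = 0.5001.
C_R = 0.0602×4.28/(0.0410−0.0602) × (0.3615−0.5001) = (-13.42)×(-0.1386) = 1.860 mol/dm³.
C_A = C_{A0}e^(−k₁t) = 1.547 mol/dm³, so C_S = C_{A0}−C_A−C_R = 0.8729 mol/dm³; C_R/C_S = 2.13.

2.13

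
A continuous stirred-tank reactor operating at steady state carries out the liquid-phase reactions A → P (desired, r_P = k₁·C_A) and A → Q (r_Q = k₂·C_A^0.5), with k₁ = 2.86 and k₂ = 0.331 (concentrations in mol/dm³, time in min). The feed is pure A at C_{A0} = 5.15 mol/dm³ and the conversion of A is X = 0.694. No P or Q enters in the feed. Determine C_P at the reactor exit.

Exit C_A = C_{A0}(1−X) = 5.15×0.306 = 1.576 mol/dm³.
In a CSTR the entire volume is at exit conditions, so r_P = 2.86×1.576 = 4.507 and r_Q = 0.331×1.576^0.5 = 0.4155.
Fraction of consumed A going to P: r_P/(r_P+r_Q) = 0.9156.
C_P = 0.9156·C_{A0}·X = 0.9156×5.15×0.694 = 3.27 mol/dm³.

3.27 mol/dm³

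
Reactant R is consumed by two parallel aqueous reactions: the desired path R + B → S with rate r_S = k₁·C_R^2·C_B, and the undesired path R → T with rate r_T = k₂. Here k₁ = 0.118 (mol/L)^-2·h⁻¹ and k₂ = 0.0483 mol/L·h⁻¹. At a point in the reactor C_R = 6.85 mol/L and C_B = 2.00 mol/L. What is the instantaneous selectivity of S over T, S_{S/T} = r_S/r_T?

229

S_{S/T} = r_S/r_T = (k₁·C_R^2·C_B)/(k₂) = (k₁/k₂)·C_R^2·C_B.
= (0.118×6.850^2×2.000) / (0.0483) = 11.07/0.04830 = 229.
Since the desired path is higher order in R, keeping C_R high (PFR or concentrated feed) favours S.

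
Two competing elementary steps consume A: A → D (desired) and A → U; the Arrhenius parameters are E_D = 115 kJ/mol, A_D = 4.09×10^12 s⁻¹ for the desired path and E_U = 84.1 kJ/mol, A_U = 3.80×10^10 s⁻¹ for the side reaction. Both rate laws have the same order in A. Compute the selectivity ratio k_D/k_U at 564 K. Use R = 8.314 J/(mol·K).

With equal orders, S_{D/U} = k_D/k_U = (A_D/A_U)·exp[(E_U−E_D)/(RT)].
(E_U−E_D)/(RT) = (84.1−115)×10³/(8.314×564) = -30900/4689 = -6.590.
k_D/k_U = (4.09×10^12/3.80×10^10)·exp(-6.590) = 107.6 × 0.001374 = 0.148.
Since E_D > E_U, raising the temperature improves selectivity toward D.

0.148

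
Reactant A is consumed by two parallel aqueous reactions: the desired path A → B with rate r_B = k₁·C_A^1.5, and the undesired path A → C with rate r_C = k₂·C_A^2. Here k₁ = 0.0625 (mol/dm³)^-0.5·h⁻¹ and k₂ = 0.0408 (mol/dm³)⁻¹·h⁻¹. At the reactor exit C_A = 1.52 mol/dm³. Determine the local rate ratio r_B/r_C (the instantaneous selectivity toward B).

S_{B/C} = r_B/r_C = (k₁·C_A^1.5)/(k₂·C_A^2) = (k₁/k₂)·C_A^-0.5.
= (0.0625×1.520^1.5) / (0.0408×1.520^2) = 0.1171/0.09426 = 1.24.
The undesired path is higher order in A, so low C_A (CSTR or dilute feed) favours B.

1.24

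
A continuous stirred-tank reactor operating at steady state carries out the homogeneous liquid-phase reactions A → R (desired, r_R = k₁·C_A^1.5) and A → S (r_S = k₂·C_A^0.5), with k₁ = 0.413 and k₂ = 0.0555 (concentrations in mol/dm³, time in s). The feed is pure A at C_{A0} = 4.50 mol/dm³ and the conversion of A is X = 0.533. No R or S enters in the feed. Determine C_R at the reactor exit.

Exit C_A = C_{A0}(1−X) = 4.50×0.467 = 2.101 mol/dm³.
Rates in a CSTR are evaluated at the outlet concentration: r_R = 0.413×2.101^1.5 = 1.258, r_S = 0.0555×2.101^0.5 = 0.08046.
Fraction of consumed A going to R: r_R/(r_R+r_S) = 0.9399.
C_R = 0.9399·C_{A0}·X = 0.9399×4.50×0.533 = 2.25 mol/dm³.

2.25 mol/dm³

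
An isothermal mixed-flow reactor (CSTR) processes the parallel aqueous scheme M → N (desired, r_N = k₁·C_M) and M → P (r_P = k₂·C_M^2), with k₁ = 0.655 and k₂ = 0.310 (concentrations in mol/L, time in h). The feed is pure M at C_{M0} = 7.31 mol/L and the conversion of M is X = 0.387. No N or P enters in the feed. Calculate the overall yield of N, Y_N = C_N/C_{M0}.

Exit C_M = C_{M0}(1−X) = 7.31×0.613 = 4.481 mol/L.
A CSTR operates uniformly at the exit composition, giving r_N = 2.935 and r_P = 6.225 (each k·C_M^n at C_M = 4.481).
Fraction of consumed M going to N: r_N/(r_N+r_P) = 0.3204.
C_N = 0.3204·C_{M0}·X = 0.3204×7.31×0.387 = 0.906 mol/L; Y_N = C_N/C_{M0} = 0.124.

0.124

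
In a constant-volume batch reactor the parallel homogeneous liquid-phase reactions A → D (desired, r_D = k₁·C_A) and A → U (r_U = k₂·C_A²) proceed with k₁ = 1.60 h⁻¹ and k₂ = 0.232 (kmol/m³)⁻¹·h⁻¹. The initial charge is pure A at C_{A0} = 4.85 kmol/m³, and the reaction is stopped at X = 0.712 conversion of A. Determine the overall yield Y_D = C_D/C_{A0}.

0.495

C_A = C_{A0}(1−X) = 1.397 kmol/m³.
Along a PFR/batch, dC_D/dC_A = −r_D/(r_D+r_U) = −k₁/(k₁+k₂·C_A).
Integrating from C_{A0} to C_A: C_D = (1.60/0.232)·ln[(1.60+0.232·4.85)/(1.60+0.232·1.40)] = 6.897·ln(2.725/1.924) = 2.401 kmol/m³.
Y_D = C_D/C_{A0} = 2.401/4.85 = 0.495.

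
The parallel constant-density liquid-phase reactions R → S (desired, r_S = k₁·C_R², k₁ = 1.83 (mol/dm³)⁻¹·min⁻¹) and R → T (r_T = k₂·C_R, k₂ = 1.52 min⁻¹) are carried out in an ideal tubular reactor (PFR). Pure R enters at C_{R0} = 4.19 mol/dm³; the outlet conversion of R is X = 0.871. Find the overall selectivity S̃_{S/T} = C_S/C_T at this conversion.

2.39

C_R = C_{R0}(1−X) = 0.5405 mol/dm³.
Along a PFR/batch, dC_T/dC_R = −r_T/(r_S+r_T) = −k₂/(k₂+k₁·C_R).
Integrating from C_{R0} to C_R: C_T = (1.52/1.83)·ln[(1.52+1.83·4.19)/(1.52+1.83·0.541)] = 0.8306·ln(9.188/2.509) = 1.078 mol/dm³.
Then C_S = (C_{R0}−C_R) − C_T = 3.649 − 1.078 = 2.571 mol/dm³.
S̃_{S/T} = C_S/C_T = 2.571/1.078 = 2.39.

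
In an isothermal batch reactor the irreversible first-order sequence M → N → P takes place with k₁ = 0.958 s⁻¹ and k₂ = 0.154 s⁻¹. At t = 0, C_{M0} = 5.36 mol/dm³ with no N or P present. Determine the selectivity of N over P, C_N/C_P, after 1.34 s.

For first-order series with pure M initially, C_N(t) = k₁C_{M0}/(k₂−k₁)·(e^(−k₁t) − e^(−k₂t)).
e^(−k₁t) = e^(−0.958×1.34) = e^(−1.284) = 0.2770; e^(−k₂t) = e^(−0.2064) = 0.8135.
C_N = 0.958×5.36/(0.154−0.958) × (0.2770−0.8135) = (-6.387)×(-0.5365) = 3.427 mol/dm³.
C_M = C_{M0}e^(−k₁t) = 1.485 mol/dm³, so C_P = C_{M0}−C_M−C_N = 0.4486 mol/dm³; C_N/C_P = 7.64.

7.64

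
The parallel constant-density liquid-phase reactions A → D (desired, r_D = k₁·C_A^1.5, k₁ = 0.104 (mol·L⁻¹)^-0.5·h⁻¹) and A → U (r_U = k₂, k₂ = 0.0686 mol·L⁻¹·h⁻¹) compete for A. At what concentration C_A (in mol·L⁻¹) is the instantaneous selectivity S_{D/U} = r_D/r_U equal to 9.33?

3.36 mol·L⁻¹

S_{D/U} = (k₁/k₂)·C_A^1.5 ⇒ C_A = (S·k₂/k₁)^(1/1.5).
= (9.33×0.0686/0.104)^(0.6667) = (6.154)^(0.6667) = 3.36 mol·L⁻¹.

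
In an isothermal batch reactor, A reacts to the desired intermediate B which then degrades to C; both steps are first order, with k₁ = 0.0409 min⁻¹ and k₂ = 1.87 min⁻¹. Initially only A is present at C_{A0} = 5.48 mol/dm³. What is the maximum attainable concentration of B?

At the optimum, C_{B,max}/C_{A0} = (k₁/k₂)^[k₂/(k₂−k₁)].
= (0.0409/1.87)^(1.87/(1.87−0.0409)) = (0.02187)^(1.022) = 0.02008.
C_{B,max} = 0.02008×5.48 = 0.110 mol/dm³.

0.110 mol/dm³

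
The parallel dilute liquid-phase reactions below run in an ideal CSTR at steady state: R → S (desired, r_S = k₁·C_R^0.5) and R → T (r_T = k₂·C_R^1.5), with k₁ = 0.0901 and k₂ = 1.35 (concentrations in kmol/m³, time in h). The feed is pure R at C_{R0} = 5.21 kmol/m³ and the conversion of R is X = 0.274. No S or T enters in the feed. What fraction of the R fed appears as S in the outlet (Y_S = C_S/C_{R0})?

0.00475

Exit C_R = C_{R0}(1−X) = 5.21×0.726 = 3.782 kmol/m³.
In a CSTR the entire volume is at exit conditions, so r_S = 0.0901×3.782^0.5 = 0.1752 and r_T = 1.35×3.782^1.5 = 9.931.
Fraction of consumed R going to S: r_S/(r_S+r_T) = 0.01734.
C_S = 0.01734·C_{R0}·X = 0.01734×5.21×0.274 = 0.0248 kmol/m³; Y_S = C_S/C_{R0} = 0.00475.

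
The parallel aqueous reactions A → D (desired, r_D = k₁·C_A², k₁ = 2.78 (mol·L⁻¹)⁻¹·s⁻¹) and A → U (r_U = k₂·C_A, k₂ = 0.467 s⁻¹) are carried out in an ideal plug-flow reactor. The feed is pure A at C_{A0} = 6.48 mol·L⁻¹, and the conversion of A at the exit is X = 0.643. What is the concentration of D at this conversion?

C_A = C_{A0}(1−X) = 2.313 mol·L⁻¹.
Along a PFR/batch, dC_U/dC_A = −r_U/(r_D+r_U) = −k₂/(k₂+k₁·C_A).
Integrating from C_{A0} to C_A: C_U = (0.467/2.78)·ln[(0.467+2.78·6.48)/(0.467+2.78·2.31)] = 0.1680·ln(18.48/6.898) = 0.1656 mol·L⁻¹.
Then C_D = (C_{A0}−C_A) − C_U = 4.167 − 0.1656 = 4.001 mol·L⁻¹.

4.00 mol·L⁻¹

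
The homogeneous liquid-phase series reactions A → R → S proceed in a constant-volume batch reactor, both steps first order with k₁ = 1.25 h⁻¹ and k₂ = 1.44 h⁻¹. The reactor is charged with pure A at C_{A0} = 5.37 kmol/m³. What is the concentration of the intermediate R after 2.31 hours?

Solving the coupled first-order balances gives C_R(t) = [k₁/(k₂−k₁)]·C_{A0}·(e^(−k₁t) − e^(−k₂t)).
e^(−k₁t) = e^(−1.25×2.31) = e^(−2.888) = 0.05572; e^(−k₂t) = e^(−3.326) = 0.03592.
C_R = 1.25×5.37/(1.44−1.25) × (0.05572−0.03592) = 35.33×0.01979 = 0.6993 kmol/m³.

0.699 kmol/m³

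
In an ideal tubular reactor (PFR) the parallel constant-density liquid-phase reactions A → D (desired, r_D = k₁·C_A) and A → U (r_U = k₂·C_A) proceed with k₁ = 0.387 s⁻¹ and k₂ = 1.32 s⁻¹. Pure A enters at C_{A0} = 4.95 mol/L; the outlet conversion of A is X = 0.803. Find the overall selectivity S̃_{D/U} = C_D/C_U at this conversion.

C_A = C_{A0}(1−X) = 0.9751 mol/L.
Both paths are first order in A, so the instantaneous fraction to D is constant: dC_D/d(−C_A) = k₁/(k₁+k₂) = 0.2267.
C_D = 0.2267·(C_{A0}−C_A) = 0.2267×3.975 = 0.901 mol/L.
C_U = (C_{A0}−C_A)−C_D = 3.074 mol/L; S̃_{D/U} = 0.9012/3.074 = 0.293.

0.293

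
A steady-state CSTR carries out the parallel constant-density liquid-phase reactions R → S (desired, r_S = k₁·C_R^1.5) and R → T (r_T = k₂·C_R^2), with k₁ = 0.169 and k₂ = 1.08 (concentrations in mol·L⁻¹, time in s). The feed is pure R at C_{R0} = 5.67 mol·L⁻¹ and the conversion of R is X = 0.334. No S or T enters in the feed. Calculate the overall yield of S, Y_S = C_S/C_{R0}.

Exit C_R = C_{R0}(1−X) = 5.67×0.666 = 3.776 mol·L⁻¹.
A CSTR operates uniformly at the exit composition, giving r_S = 1.240 and r_T = 15.40 (each k·C_R^n at C_R = 3.776).
Fraction of consumed R going to S: r_S/(r_S+r_T) = 0.07452.
C_S = 0.07452·C_{R0}·X = 0.07452×5.67×0.334 = 0.141 mol·L⁻¹; Y_S = C_S/C_{R0} = 0.0249.

0.0249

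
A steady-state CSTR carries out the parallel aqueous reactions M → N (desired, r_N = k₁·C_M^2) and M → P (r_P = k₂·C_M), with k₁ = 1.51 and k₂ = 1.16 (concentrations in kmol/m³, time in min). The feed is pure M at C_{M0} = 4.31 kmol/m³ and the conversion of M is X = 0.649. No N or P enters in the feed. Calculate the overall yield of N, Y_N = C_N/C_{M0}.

0.430

Exit C_M = C_{M0}(1−X) = 4.31×0.351 = 1.513 kmol/m³.
Rates in a CSTR are evaluated at the outlet concentration: r_N = 1.51×1.513^2 = 3.456, r_P = 1.16×1.513 = 1.755.
Fraction of consumed M going to N: r_N/(r_N+r_P) = 0.6632.
C_N = 0.6632·C_{M0}·X = 0.6632×4.31×0.649 = 1.86 kmol/m³; Y_N = C_N/C_{M0} = 0.430.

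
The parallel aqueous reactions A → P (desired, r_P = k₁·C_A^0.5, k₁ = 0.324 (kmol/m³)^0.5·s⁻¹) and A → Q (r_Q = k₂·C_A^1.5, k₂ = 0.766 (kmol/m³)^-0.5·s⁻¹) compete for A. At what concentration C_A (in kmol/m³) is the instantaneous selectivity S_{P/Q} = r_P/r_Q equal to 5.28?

0.0801 kmol/m³

S_{P/Q} = (k₁/k₂)·C_A⁻¹ ⇒ C_A = (S·k₂/k₁)^(-1).
= (5.28×0.766/0.324)^(-1) = (12.48)^(-1) = 0.0801 kmol/m³.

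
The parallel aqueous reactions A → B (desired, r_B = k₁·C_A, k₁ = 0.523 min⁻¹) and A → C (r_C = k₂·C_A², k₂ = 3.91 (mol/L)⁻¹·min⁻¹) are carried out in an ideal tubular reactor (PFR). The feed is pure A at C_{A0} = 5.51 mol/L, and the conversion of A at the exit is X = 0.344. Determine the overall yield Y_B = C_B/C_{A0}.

0.00993

C_A = C_{A0}(1−X) = 3.615 mol/L.
Along a PFR/batch, dC_B/dC_A = −r_B/(r_B+r_C) = −k₁/(k₁+k₂·C_A).
Integrating from C_{A0} to C_A: C_B = (0.523/3.91)·ln[(0.523+3.91·5.51)/(0.523+3.91·3.61)] = 0.1338·ln(22.07/14.66) = 0.05474 mol/L.
Y_B = C_B/C_{A0} = 0.05474/5.51 = 0.00993.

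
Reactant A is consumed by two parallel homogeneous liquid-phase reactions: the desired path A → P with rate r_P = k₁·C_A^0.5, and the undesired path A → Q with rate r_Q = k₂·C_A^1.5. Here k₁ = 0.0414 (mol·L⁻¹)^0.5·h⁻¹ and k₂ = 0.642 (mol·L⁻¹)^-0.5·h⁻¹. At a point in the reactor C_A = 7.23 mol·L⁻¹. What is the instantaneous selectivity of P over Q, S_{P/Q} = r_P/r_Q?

S_{P/Q} = r_P/r_Q = (k₁·C_A^0.5)/(k₂·C_A^1.5) = (k₁/k₂)·C_A⁻¹.
= (0.0414×7.230^0.5) / (0.642×7.230^1.5) = 0.1113/12.48 = 0.00892.

0.00892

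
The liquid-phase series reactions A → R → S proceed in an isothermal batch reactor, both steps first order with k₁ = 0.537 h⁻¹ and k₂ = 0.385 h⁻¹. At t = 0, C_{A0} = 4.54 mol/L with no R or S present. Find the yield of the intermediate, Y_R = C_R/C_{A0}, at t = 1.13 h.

0.361

The intermediate concentration in a first-order A→B→C sequence is C_R = k₁C_{A0}(e^(−k₁t) − e^(−k₂t))/(k₂−k₁).
e^(−k₁t) = e^(−0.537×1.13) = e^(−0.6068) = 0.5451; e^(−k₂t) = e^(−0.4350) = 0.6472.
C_R = 0.537×4.54/(0.385−0.537) × (0.5451−0.6472) = (-16.04)×(-0.1021) = 1.638 mol/L.
Y_R = C_R/C_{A0} = 1.638/4.54 = 0.361.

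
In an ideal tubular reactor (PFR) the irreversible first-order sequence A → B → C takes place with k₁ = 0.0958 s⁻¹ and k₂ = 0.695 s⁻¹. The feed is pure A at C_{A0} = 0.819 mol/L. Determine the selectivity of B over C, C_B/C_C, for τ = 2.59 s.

The intermediate concentration in a first-order A→B→C sequence is C_B = k₁C_{A0}(e^(−k₁τ) − e^(−k₂τ))/(k₂−k₁).
e^(−k₁τ) = e^(−0.0958×2.59) = e^(−0.2481) = 0.7803; e^(−k₂τ) = e^(−1.800) = 0.1653.
C_B = 0.0958×0.819/(0.695−0.0958) × (0.7803−0.1653) = 0.1309×0.6150 = 0.08053 mol/L.
C_A = C_{A0}e^(−k₁τ) = 0.6390 mol/L, so C_C = C_{A0}−C_A−C_B = 0.09944 mol/L; C_B/C_C = 0.810.

0.810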